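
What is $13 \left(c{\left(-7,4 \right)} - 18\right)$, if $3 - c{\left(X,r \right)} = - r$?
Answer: $-143$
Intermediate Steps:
$c{\left(X,r \right)} = 3 + r$ ($c{\left(X,r \right)} = 3 - - r = 3 + r$)
$13 \left(c{\left(-7,4 \right)} - 18\right) = 13 \left(\left(3 + 4\right) - 18\right) = 13 \left(7 - 18\right) = 13 \left(-11\right) = -143$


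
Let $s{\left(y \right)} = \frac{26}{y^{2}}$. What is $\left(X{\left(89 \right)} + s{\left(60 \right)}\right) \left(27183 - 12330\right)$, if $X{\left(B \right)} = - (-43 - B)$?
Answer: $\frac{1176421963}{600} \approx 1.9607 \cdot 10^{6}$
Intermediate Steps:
$X{\left(B \right)} = 43 + B$
$s{\left(y \right)} = \frac{26}{y^{2}}$
$\left(X{\left(89 \right)} + s{\left(60 \right)}\right) \left(27183 - 12330\right) = \left(\left(43 + 89\right) + \frac{26}{3600}\right) \left(27183 - 12330\right) = \left(132 + 26 \cdot \frac{1}{3600}\right) 14853 = \left(132 + \frac{13}{1800}\right) 14853 = \frac{237613}{1800} \cdot 14853 = \frac{1176421963}{600}$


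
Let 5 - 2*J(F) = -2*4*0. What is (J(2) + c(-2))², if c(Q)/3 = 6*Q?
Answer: 4489/4 ≈ 1122.3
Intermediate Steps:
J(F) = 5/2 (J(F) = 5/2 - (-2*4)*0/2 = 5/2 - (-4)*0 = 5/2 - ½*0 = 5/2 + 0 = 5/2)
c(Q) = 18*Q (c(Q) = 3*(6*Q) = 18*Q)
(J(2) + c(-2))² = (5/2 + 18*(-2))² = (5/2 - 36)² = (-67/2)² = 4489/4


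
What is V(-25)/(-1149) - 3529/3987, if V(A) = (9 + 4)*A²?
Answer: -12149732/1527021 ≈ -7.9565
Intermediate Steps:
V(A) = 13*A²
V(-25)/(-1149) - 3529/3987 = (13*(-25)²)/(-1149) - 3529/3987 = (13*625)*(-1/1149) - 3529*1/3987 = 8125*(-1/1149) - 3529/3987 = -8125/1149 - 3529/3987 = -12149732/1527021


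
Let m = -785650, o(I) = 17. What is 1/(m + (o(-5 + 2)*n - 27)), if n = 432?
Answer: -1/778333 ≈ -1.2848e-6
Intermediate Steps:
1/(m + (o(-5 + 2)*n - 27)) = 1/(-785650 + (17*432 - 27)) = 1/(-785650 + (7344 - 27)) = 1/(-785650 + 7317) = 1/(-778333) = -1/778333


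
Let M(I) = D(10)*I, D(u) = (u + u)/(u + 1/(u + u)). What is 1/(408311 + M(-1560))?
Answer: 67/27148837 ≈ 2.4679e-6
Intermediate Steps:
D(u) = 2*u/(u + 1/(2*u)) (D(u) = (2*u)/(u + 1/(2*u)) = 2*u/(u + 1/(2*u)))
M(I) = 400*I/201 (M(I) = (4*10**2/(1 + 2*10**2))*I = (4*100/(1 + 2*100))*I = (4*100/(1 + 200))*I = (4*100/201)*I = (4*100*(1/201))*I = 400*I/201)
1/(408311 + M(-1560)) = 1/(408311 + (400/201)*(-1560)) = 1/(408311 - 208000/67) = 1/(27148837/67) = 67/27148837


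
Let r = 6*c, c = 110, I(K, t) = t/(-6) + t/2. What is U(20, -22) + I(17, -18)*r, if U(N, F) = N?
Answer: -3940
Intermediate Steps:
I(K, t) = t/3 (I(K, t) = t*(-⅙) + t*(½) = -t/6 + t/2 = t/3)
r = 660 (r = 6*110 = 660)
U(20, -22) + I(17, -18)*r = 20 + ((⅓)*(-18))*660 = 20 - 6*660 = 20 - 3960 = -3940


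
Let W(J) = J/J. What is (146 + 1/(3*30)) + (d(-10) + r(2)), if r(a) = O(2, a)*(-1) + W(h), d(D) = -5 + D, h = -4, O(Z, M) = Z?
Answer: 11701/90 ≈ 130.01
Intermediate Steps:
W(J) = 1
r(a) = -1 (r(a) = 2*(-1) + 1 = -2 + 1 = -1)
(146 + 1/(3*30)) + (d(-10) + r(2)) = (146 + 1/(3*30)) + ((-5 - 10) - 1) = (146 + 1/90) + (-15 - 1) = (146 + 1/90) - 16 = 13141/90 - 16 = 11701/90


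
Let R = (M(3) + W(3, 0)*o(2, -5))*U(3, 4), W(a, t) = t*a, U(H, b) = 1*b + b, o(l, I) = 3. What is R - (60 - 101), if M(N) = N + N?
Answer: 89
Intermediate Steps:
U(H, b) = 2*b (U(H, b) = b + b = 2*b)
W(a, t) = a*t
M(N) = 2*N
R = 48 (R = (2*3 + (3*0)*3)*(2*4) = (6 + 0*3)*8 = (6 + 0)*8 = 6*8 = 48)
R - (60 - 101) = 48 - (60 - 101) = 48 - 1*(-41) = 48 + 41 = 89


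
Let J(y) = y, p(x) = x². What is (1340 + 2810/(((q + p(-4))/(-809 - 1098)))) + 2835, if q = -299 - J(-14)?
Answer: 6481745/269 ≈ 24096.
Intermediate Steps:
q = -285 (q = -299 - 1*(-14) = -299 + 14 = -285)
(1340 + 2810/(((q + p(-4))/(-809 - 1098)))) + 2835 = (1340 + 2810/(((-285 + (-4)²)/(-809 - 1098)))) + 2835 = (1340 + 2810/(((-285 + 16)/(-1907)))) + 2835 = (1340 + 2810/((-269*(-1/1907)))) + 2835 = (1340 + 2810/(269/1907)) + 2835 = (1340 + 2810*(1907/269)) + 2835 = (1340 + 5358670/269) + 2835 = 5719130/269 + 2835 = 6481745/269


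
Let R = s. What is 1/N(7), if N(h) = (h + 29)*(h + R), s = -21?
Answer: -1/504 ≈ -0.0019841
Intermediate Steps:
R = -21
N(h) = (-21 + h)*(29 + h) (N(h) = (h + 29)*(h - 21) = (29 + h)*(-21 + h) = (-21 + h)*(29 + h))
1/N(7) = 1/(-609 + 7**2 + 8*7) = 1/(-609 + 49 + 56) = 1/(-504) = -1/504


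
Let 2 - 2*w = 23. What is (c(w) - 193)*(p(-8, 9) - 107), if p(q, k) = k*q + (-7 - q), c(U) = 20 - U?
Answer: 28925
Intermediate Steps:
w = -21/2 (w = 1 - ½*23 = 1 - 23/2 = -21/2 ≈ -10.500)
p(q, k) = -7 - q + k*q
(c(w) - 193)*(p(-8, 9) - 107) = ((20 - 1*(-21/2)) - 193)*((-7 - 1*(-8) + 9*(-8)) - 107) = ((20 + 21/2) - 193)*((-7 + 8 - 72) - 107) = (61/2 - 193)*(-71 - 107) = -325/2*(-178) = 28925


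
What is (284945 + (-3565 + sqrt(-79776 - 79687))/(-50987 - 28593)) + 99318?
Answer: 265910027/692 - I*sqrt(159463)/79580 ≈ 3.8426e+5 - 0.0050179*I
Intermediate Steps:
(284945 + (-3565 + sqrt(-79776 - 79687))/(-50987 - 28593)) + 99318 = (284945 + (-3565 + sqrt(-159463))/(-79580)) + 99318 = (284945 + (-3565 + I*sqrt(159463))*(-1/79580)) + 99318 = (284945 + (31/692 - I*sqrt(159463)/79580)) + 99318 = (197181971/692 - I*sqrt(159463)/79580) + 99318 = 265910027/692 - I*sqrt(159463)/79580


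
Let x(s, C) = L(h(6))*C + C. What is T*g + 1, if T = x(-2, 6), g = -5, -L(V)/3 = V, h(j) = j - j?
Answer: -29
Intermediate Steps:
h(j) = 0
L(V) = -3*V
x(s, C) = C (x(s, C) = (-3*0)*C + C = 0*C + C = 0 + C = C)
T = 6
T*g + 1 = 6*(-5) + 1 = -30 + 1 = -29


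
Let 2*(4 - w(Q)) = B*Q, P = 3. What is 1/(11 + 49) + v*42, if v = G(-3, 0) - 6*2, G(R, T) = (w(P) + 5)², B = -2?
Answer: 332641/60 ≈ 5544.0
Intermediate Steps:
w(Q) = 4 + Q (w(Q) = 4 - (-1)*Q = 4 + Q)
G(R, T) = 144 (G(R, T) = ((4 + 3) + 5)² = (7 + 5)² = 12² = 144)
v = 132 (v = 144 - 6*2 = 144 - 12 = 132)
1/(11 + 49) + v*42 = 1/(11 + 49) + 132*42 = 1/60 + 5544 = 332641/60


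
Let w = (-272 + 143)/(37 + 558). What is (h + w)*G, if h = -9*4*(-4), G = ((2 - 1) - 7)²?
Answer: 3079836/595 ≈ 5176.2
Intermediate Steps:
G = 36 (G = (1 - 7)² = (-6)² = 36)
h = 144 (h = -36*(-4) = 144)
w = -129/595 ≈ -0.21681
(h + w)*G = (144 - 129/595)*36 = (85551/595)*36 = 3079836/595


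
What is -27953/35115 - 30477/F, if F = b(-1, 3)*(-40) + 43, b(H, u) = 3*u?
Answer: 1061338754/11131455 ≈ 95.346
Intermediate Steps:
F = -317 (F = (3*3)*(-40) + 43 = 9*(-40) + 43 = -360 + 43 = -317)
-27953/35115 - 30477/F = -27953/35115 - 30477/(-317) = -27953*1/35115 - 30477*(-1/317) = -27953/35115 + 30477/317 = 1061338754/11131455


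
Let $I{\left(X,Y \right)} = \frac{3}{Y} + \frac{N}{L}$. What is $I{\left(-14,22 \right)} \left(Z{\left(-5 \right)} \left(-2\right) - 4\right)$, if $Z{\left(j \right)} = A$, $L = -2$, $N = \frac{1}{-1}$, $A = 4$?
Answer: $- \frac{84}{11} \approx -7.6364$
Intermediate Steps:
$N = -1$
$Z{\left(j \right)} = 4$
$I{\left(X,Y \right)} = \frac{1}{2} + \frac{3}{Y}$ ($I{\left(X,Y \right)} = \frac{3}{Y} - \frac{1}{-2} = \frac{3}{Y} - - \frac{1}{2} = \frac{3}{Y} + \frac{1}{2} = \frac{1}{2} + \frac{3}{Y}$)
$I{\left(-14,22 \right)} \left(Z{\left(-5 \right)} \left(-2\right) - 4\right) = \frac{6 + 22}{2 \cdot 22} \left(4 \left(-2\right) - 4\right) = \frac{1}{2} \cdot \frac{1}{22} \cdot 28 \left(-8 - 4\right) = \frac{7}{11} \left(-12\right) = - \frac{84}{11}$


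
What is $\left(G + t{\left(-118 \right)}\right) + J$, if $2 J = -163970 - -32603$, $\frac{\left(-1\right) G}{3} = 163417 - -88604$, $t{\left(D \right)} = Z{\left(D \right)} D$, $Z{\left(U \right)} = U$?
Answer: $- \frac{1615645}{2} \approx -8.0782 \cdot 10^{5}$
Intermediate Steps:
$t{\left(D \right)} = D^{2}$ ($t{\left(D \right)} = D D = D^{2}$)
$G = -756063$ ($G = - 3 \left(163417 - -88604\right) = - 3 \left(163417 + 88604\right) = \left(-3\right) 252021 = -756063$)
$J = - \frac{131367}{2}$ ($J = \frac{-163970 - -32603}{2} = \frac{-163970 + 32603}{2} = \frac{1}{2} \left(-131367\right) = - \frac{131367}{2} \approx -65684.0$)
$\left(G + t{\left(-118 \right)}\right) + J = \left(-756063 + \left(-118\right)^{2}\right) - \frac{131367}{2} = \left(-756063 + 13924\right) - \frac{131367}{2} = -742139 - \frac{131367}{2} = - \frac{1615645}{2}$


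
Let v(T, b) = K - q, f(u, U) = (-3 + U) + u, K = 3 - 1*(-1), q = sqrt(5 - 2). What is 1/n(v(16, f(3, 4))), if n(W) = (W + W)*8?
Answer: 1/52 + sqrt(3)/208 ≈ 0.027558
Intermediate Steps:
q = sqrt(3) ≈ 1.7320
K = 4 (K = 3 + 1 = 4)
f(u, U) = -3 + U + u
v(T, b) = 4 - sqrt(3)
n(W) = 16*W (n(W) = (2*W)*8 = 16*W)
1/n(v(16, f(3, 4))) = 1/(16*(4 - sqrt(3))) = 1/(64 - 16*sqrt(3))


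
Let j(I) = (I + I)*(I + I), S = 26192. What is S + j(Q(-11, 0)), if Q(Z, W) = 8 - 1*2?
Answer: 26336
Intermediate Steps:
Q(Z, W) = 6 (Q(Z, W) = 8 - 2 = 6)
j(I) = 4*I² (j(I) = (2*I)*(2*I) = 4*I²)
S + j(Q(-11, 0)) = 26192 + 4*6² = 26192 + 4*36 = 26192 + 144 = 26336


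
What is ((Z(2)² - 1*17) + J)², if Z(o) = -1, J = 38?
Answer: 484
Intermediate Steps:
((Z(2)² - 1*17) + J)² = (((-1)² - 1*17) + 38)² = ((1 - 17) + 38)² = (-16 + 38)² = 22² = 484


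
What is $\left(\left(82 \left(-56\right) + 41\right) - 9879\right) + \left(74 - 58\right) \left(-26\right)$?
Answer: $-14846$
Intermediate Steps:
$\left(\left(82 \left(-56\right) + 41\right) - 9879\right) + \left(74 - 58\right) \left(-26\right) = \left(\left(-4592 + 41\right) - 9879\right) + 16 \left(-26\right) = \left(-4551 - 9879\right) - 416 = -14430 - 416 = -14846$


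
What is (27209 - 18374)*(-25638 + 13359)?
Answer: -108484965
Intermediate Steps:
(27209 - 18374)*(-25638 + 13359) = 8835*(-12279) = -108484965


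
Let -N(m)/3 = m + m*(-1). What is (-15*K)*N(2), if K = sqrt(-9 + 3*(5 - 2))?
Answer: 0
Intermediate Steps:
K = 0 (K = sqrt(-9 + 3*3) = sqrt(-9 + 9) = sqrt(0) = 0)
N(m) = 0 (N(m) = -3*(m + m*(-1)) = -3*(m - m) = -3*0 = 0)
(-15*K)*N(2) = -15*0*0 = 0*0 = 0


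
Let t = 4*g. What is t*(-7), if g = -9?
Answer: 252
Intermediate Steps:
t = -36 (t = 4*(-9) = -36)
t*(-7) = -36*(-7) = 252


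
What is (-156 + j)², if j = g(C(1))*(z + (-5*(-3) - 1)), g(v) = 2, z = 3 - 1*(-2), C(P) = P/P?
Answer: 13924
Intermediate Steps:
C(P) = 1
z = 5 (z = 3 + 2 = 5)
j = 38 (j = 2*(5 + (-5*(-3) - 1)) = 2*(5 + (15 - 1)) = 2*(5 + 14) = 2*19 = 38)
(-156 + j)² = (-156 + 38)² = (-118)² = 13924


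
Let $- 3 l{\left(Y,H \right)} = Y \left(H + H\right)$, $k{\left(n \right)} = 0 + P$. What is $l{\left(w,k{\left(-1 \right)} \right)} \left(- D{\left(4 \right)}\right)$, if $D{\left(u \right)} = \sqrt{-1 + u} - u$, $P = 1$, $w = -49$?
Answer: $\frac{392}{3} - \frac{98 \sqrt{3}}{3} \approx 74.086$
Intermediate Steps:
$k{\left(n \right)} = 1$ ($k{\left(n \right)} = 0 + 1 = 1$)
$l{\left(Y,H \right)} = - \frac{2 H Y}{3}$ ($l{\left(Y,H \right)} = - \frac{Y \left(H + H\right)}{3} = - \frac{Y 2 H}{3} = - \frac{2 H Y}{3}$)
$l{\left(w,k{\left(-1 \right)} \right)} \left(- D{\left(4 \right)}\right) = \left(- \frac{2}{3}\right) 1 \left(-49\right) \left(- (\sqrt{-1 + 4} - 4)\right) = \frac{98 \left(- (\sqrt{3} - 4)\right)}{3} = \frac{98 \left(- (-4 + \sqrt{3})\right)}{3} = \frac{98 \left(4 - \sqrt{3}\right)}{3} = \frac{392}{3} - \frac{98 \sqrt{3}}{3}$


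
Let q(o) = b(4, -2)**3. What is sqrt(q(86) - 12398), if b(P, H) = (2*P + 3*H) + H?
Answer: I*sqrt(12398) ≈ 111.35*I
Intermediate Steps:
b(P, H) = 2*P + 4*H
q(o) = 0 (q(o) = (2*4 + 4*(-2))**3 = (8 - 8)**3 = 0**3 = 0)
sqrt(q(86) - 12398) = sqrt(0 - 12398) = sqrt(-12398) = I*sqrt(12398)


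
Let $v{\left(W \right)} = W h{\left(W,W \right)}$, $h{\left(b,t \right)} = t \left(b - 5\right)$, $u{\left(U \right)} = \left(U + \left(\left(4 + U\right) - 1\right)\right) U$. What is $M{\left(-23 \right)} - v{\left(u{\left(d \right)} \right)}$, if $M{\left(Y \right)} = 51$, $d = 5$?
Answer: $-253449$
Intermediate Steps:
$u{\left(U \right)} = U \left(3 + 2 U\right)$ ($u{\left(U \right)} = \left(U + \left(3 + U\right)\right) U = \left(3 + 2 U\right) U = U \left(3 + 2 U\right)$)
$h{\left(b,t \right)} = t \left(-5 + b\right)$
$v{\left(W \right)} = W^{2} \left(-5 + W\right)$ ($v{\left(W \right)} = W W \left(-5 + W\right) = W^{2} \left(-5 + W\right)$)
$M{\left(-23 \right)} - v{\left(u{\left(d \right)} \right)} = 51 - \left(5 \left(3 + 2 \cdot 5\right)\right)^{2} \left(-5 + 5 \left(3 + 2 \cdot 5\right)\right) = 51 - \left(5 \left(3 + 10\right)\right)^{2} \left(-5 + 5 \left(3 + 10\right)\right) = 51 - \left(5 \cdot 13\right)^{2} \left(-5 + 5 \cdot 13\right) = 51 - 65^{2} \left(-5 + 65\right) = 51 - 4225 \cdot 60 = 51 - 253500 = -253449$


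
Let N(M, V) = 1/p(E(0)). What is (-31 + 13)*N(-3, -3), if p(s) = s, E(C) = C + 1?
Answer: -18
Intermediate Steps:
E(C) = 1 + C
N(M, V) = 1 (N(M, V) = 1/(1 + 0) = 1/1 = 1)
(-31 + 13)*N(-3, -3) = (-31 + 13)*1 = -18*1 = -18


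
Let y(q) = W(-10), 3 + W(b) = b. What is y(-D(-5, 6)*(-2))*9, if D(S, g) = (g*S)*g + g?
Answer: -117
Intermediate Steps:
W(b) = -3 + b
D(S, g) = g + S*g² (D(S, g) = (S*g)*g + g = S*g² + g = g + S*g²)
y(q) = -13 (y(q) = -3 - 10 = -13)
y(-D(-5, 6)*(-2))*9 = -13*9 = -117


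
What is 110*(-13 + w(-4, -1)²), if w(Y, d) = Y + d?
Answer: 1320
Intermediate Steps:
110*(-13 + w(-4, -1)²) = 110*(-13 + (-4 - 1)²) = 110*(-13 + (-5)²) = 110*(-13 + 25) = 110*12 = 1320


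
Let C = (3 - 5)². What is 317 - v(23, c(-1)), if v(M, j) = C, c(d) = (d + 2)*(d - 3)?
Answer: 313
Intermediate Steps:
c(d) = (-3 + d)*(2 + d) (c(d) = (2 + d)*(-3 + d) = (-3 + d)*(2 + d))
C = 4 (C = (-2)² = 4)
v(M, j) = 4
317 - v(23, c(-1)) = 317 - 1*4 = 317 - 4 = 313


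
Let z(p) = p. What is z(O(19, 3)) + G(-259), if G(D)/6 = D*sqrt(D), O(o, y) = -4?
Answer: -4 - 1554*I*sqrt(259) ≈ -4.0 - 25009.0*I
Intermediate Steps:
G(D) = 6*D**(3/2) (G(D) = 6*(D*sqrt(D)) = 6*D**(3/2))
z(O(19, 3)) + G(-259) = -4 + 6*(-259)**(3/2) = -4 + 6*(-259*I*sqrt(259)) = -4 - 1554*I*sqrt(259)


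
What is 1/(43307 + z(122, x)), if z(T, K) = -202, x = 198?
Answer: 1/43105 ≈ 2.3199e-5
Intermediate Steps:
1/(43307 + z(122, x)) = 1/(43307 - 202) = 1/43105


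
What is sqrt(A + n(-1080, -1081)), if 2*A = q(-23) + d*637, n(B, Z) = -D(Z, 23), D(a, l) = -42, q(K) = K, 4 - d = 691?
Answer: I*sqrt(218779) ≈ 467.74*I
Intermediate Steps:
d = -687 (d = 4 - 1*691 = 4 - 691 = -687)
n(B, Z) = 42 (n(B, Z) = -1*(-42) = 42)
A = -218821 (A = (-23 - 687*637)/2 = (-23 - 437619)/2 = (1/2)*(-437642) = -218821)
sqrt(A + n(-1080, -1081)) = sqrt(-218821 + 42) = sqrt(-218779) = I*sqrt(218779)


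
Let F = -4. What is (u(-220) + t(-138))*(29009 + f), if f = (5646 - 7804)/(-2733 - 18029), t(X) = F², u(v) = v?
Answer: -61433275632/10381 ≈ -5.9179e+6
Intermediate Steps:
t(X) = 16 (t(X) = (-4)² = 16)
f = 1079/10381 (f = -2158/(-20762) = -2158*(-1/20762) = 1079/10381 ≈ 0.10394)
(u(-220) + t(-138))*(29009 + f) = (-220 + 16)*(29009 + 1079/10381) = -204*301143508/10381 = -61433275632/10381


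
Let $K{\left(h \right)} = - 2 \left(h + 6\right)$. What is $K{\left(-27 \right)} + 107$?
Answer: $149$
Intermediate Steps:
$K{\left(h \right)} = -12 - 2 h$ ($K{\left(h \right)} = - 2 \left(6 + h\right) = -12 - 2 h$)
$K{\left(-27 \right)} + 107 = \left(-12 - -54\right) + 107 = \left(-12 + 54\right) + 107 = 42 + 107 = 149$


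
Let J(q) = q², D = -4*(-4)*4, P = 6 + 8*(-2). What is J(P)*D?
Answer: 6400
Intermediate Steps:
P = -10 (P = 6 - 16 = -10)
D = 64 (D = 16*4 = 64)
J(P)*D = (-10)²*64 = 100*64 = 6400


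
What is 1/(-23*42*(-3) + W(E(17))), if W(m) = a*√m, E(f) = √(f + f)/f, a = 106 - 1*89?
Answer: 1/(2898 + 2^(¼)*17^(¾)) ≈ 0.00034388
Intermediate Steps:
a = 17 (a = 106 - 89 = 17)
E(f) = √2/√f (E(f) = √(2*f)/f = (√2*√f)/f = √2/√f)
W(m) = 17*√m
1/(-23*42*(-3) + W(E(17))) = 1/(-23*42*(-3) + 17*√(√2/√17)) = 1/(-966*(-3) + 17*√(√2*(√17/17))) = 1/(2898 + 17*√(√34/17)) = 1/(2898 + 17*(2^(¼)*17^(¾)/17)) = 1/(2898 + 2^(¼)*17^(¾))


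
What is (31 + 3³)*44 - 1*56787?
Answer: -54235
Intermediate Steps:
(31 + 3³)*44 - 1*56787 = (31 + 27)*44 - 56787 = 58*44 - 56787 = 2552 - 56787 = -54235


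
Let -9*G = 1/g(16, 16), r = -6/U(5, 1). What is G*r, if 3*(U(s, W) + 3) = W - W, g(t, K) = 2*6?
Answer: -1/54 ≈ -0.018519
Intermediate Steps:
g(t, K) = 12
U(s, W) = -3 (U(s, W) = -3 + (W - W)/3 = -3 + (⅓)*0 = -3 + 0 = -3)
r = 2 (r = -6/(-3) = -6*(-⅓) = 2)
G = -1/108 (G = -⅑/12 = -⅑*1/12 = -1/108 ≈ -0.0092593)
G*r = -1/108*2 = -1/54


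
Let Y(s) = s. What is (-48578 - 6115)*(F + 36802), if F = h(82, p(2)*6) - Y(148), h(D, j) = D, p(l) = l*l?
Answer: -2009202048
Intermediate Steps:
p(l) = l²
F = -66 (F = 82 - 1*148 = 82 - 148 = -66)
(-48578 - 6115)*(F + 36802) = (-48578 - 6115)*(-66 + 36802) = -54693*36736 = -2009202048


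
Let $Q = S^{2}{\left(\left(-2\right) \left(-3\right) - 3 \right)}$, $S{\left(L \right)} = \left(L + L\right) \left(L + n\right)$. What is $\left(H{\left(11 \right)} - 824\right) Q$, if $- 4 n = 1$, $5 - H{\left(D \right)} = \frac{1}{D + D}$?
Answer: $- \frac{1783881}{8} \approx -2.2299 \cdot 10^{5}$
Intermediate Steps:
$H{\left(D \right)} = 5 - \frac{1}{2 D}$ ($H{\left(D \right)} = 5 - \frac{1}{D + D} = 5 - \frac{1}{2 D}$)
$n = - \frac{1}{4}$ ($n = \left(- \frac{1}{4}\right) 1 = - \frac{1}{4} \approx -0.25$)
$S{\left(L \right)} = 2 L \left(- \frac{1}{4} + L\right)$ ($S{\left(L \right)} = \left(L + L\right) \left(L - \frac{1}{4}\right) = 2 L \left(- \frac{1}{4} + L\right)$)
$Q = \frac{1089}{4}$ ($Q = \left(\frac{\left(\left(-2\right) \left(-3\right) - 3\right) \left(-1 + 4 \left(\left(-2\right) \left(-3\right) - 3\right)\right)}{2}\right)^{2} = \left(\frac{\left(6 - 3\right) \left(-1 + 4 \left(6 - 3\right)\right)}{2}\right)^{2} = \left(\frac{1}{2} \cdot 3 \left(-1 + 4 \cdot 3\right)\right)^{2} = \left(\frac{1}{2} \cdot 3 \left(-1 + 12\right)\right)^{2} = \left(\frac{1}{2} \cdot 3 \cdot 11\right)^{2} = \left(\frac{33}{2}\right)^{2} = \frac{1089}{4} \approx 272.25$)
$\left(H{\left(11 \right)} - 824\right) Q = \left(\left(5 - \frac{1}{2 \cdot 11}\right) - 824\right) \frac{1089}{4} = \left(\left(5 - \frac{1}{22}\right) - 824\right) \frac{1089}{4} = \left(\frac{109}{22} - 824\right) \frac{1089}{4} = \left(- \frac{18019}{22}\right) \frac{1089}{4} = - \frac{1783881}{8}$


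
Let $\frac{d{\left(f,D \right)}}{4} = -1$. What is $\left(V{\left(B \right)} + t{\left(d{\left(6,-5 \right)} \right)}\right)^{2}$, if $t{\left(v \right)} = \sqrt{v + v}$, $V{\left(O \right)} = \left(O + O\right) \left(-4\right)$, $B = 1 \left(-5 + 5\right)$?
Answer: $-8$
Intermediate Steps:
$B = 0$ ($B = 1 \cdot 0 = 0$)
$d{\left(f,D \right)} = -4$ ($d{\left(f,D \right)} = 4 \left(-1\right) = -4$)
$V{\left(O \right)} = - 8 O$ ($V{\left(O \right)} = 2 O \left(-4\right) = - 8 O$)
$t{\left(v \right)} = \sqrt{2} \sqrt{v}$ ($t{\left(v \right)} = \sqrt{2 v} = \sqrt{2} \sqrt{v}$)
$\left(V{\left(B \right)} + t{\left(d{\left(6,-5 \right)} \right)}\right)^{2} = \left(\left(-8\right) 0 + \sqrt{2} \sqrt{-4}\right)^{2} = \left(0 + \sqrt{2} \cdot 2 i\right)^{2} = \left(0 + 2 i \sqrt{2}\right)^{2} = \left(2 i \sqrt{2}\right)^{2} = -8$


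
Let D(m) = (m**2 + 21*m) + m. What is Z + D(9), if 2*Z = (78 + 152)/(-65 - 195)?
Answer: 14485/52 ≈ 278.56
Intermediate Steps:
D(m) = m**2 + 22*m
Z = -23/52 (Z = ((78 + 152)/(-65 - 195))/2 = (230/(-260))/2 = (230*(-1/260))/2 = (1/2)*(-23/26) = -23/52 ≈ -0.44231)
Z + D(9) = -23/52 + 9*(22 + 9) = -23/52 + 9*31 = -23/52 + 279 = 14485/52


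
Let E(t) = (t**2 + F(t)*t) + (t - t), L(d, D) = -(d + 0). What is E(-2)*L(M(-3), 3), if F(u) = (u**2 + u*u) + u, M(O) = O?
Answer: -24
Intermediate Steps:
F(u) = u + 2*u**2 (F(u) = (u**2 + u**2) + u = 2*u**2 + u = u + 2*u**2)
L(d, D) = -d
E(t) = t**2 + t**2*(1 + 2*t) (E(t) = (t**2 + (t*(1 + 2*t))*t) + (t - t) = (t**2 + t**2*(1 + 2*t)) + 0 = t**2 + t**2*(1 + 2*t))
E(-2)*L(M(-3), 3) = (2*(-2)**2*(1 - 2))*(-1*(-3)) = (2*4*(-1))*3 = -8*3 = -24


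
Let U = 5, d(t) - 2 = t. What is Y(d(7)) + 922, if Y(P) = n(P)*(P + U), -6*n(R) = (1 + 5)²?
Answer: 838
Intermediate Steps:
n(R) = -6 (n(R) = -(1 + 5)²/6 = -⅙*6² = -⅙*36 = -6)
d(t) = 2 + t
Y(P) = -30 - 6*P (Y(P) = -6*(P + 5) = -6*(5 + P) = -30 - 6*P)
Y(d(7)) + 922 = (-30 - 6*(2 + 7)) + 922 = (-30 - 6*9) + 922 = (-30 - 54) + 922 = -84 + 922 = 838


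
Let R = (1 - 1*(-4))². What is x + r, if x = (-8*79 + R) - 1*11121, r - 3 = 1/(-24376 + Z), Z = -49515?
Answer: -866371976/73891 ≈ -11725.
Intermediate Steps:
R = 25 (R = (1 + 4)² = 5² = 25)
r = 221672/73891 (r = 3 + 1/(-24376 - 49515) = 3 + 1/(-73891) = 3 - 1/73891 = 221672/73891 ≈ 3.0000)
x = -11728 (x = (-8*79 + 25) - 1*11121 = (-632 + 25) - 11121 = -607 - 11121 = -11728)
x + r = -11728 + 221672/73891 = -866371976/73891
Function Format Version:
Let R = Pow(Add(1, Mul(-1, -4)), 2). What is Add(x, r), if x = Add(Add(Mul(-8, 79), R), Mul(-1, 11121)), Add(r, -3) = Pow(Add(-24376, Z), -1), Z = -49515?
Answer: Rational(-866371976, 73891) ≈ -11725.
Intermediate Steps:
R = 25 (R = Pow(Add(1, 4), 2) = Pow(5, 2) = 25)
r = Rational(221672, 73891) (r = Add(3, Pow(Add(-24376, -49515), -1)) = Add(3, Pow(-73891, -1)) = Add(3, Rational(-1, 73891)) = Rational(221672, 73891) ≈ 3.0000)
x = -11728 (x = Add(Add(Mul(-8, 79), 25), Mul(-1, 11121)) = Add(Add(-632, 25), -11121) = Add(-607, -11121) = -11728)
Add(x, r) = Add(-11728, Rational(221672, 73891)) = Rational(-866371976, 73891)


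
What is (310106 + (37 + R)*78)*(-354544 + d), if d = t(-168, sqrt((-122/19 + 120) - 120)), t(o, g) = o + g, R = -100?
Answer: -108255264704 + 305192*I*sqrt(2318)/19 ≈ -1.0826e+11 + 7.7335e+5*I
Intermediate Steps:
t(o, g) = g + o
d = -168 + I*sqrt(2318)/19 (d = sqrt((-122/19 + 120) - 120) - 168 = sqrt(2158/19 - 120) - 168 = sqrt(-122/19) - 168 = I*sqrt(2318)/19 - 168 = -168 + I*sqrt(2318)/19 ≈ -168.0 + 2.534*I)
(310106 + (37 + R)*78)*(-354544 + d) = (310106 + (37 - 100)*78)*(-354544 + (-168 + I*sqrt(2318)/19)) = (310106 - 63*78)*(-354712 + I*sqrt(2318)/19) = (310106 - 4914)*(-354712 + I*sqrt(2318)/19) = 305192*(-354712 + I*sqrt(2318)/19) = -108255264704 + 305192*I*sqrt(2318)/19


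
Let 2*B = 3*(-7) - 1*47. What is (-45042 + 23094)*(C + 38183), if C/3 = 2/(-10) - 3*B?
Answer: -4223717016/5 ≈ -8.4474e+8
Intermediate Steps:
B = -34 (B = (3*(-7) - 1*47)/2 = (-21 - 47)/2 = (1/2)*(-68) = -34)
C = 1527/5 (C = 3*(2/(-10) - 3*(-34)) = 3*(2*(-1/10) + 102) = 3*(-1/5 + 102) = 3*(509/5) = 1527/5 ≈ 305.40)
(-45042 + 23094)*(C + 38183) = (-45042 + 23094)*(1527/5 + 38183) = -21948*192442/5 = -4223717016/5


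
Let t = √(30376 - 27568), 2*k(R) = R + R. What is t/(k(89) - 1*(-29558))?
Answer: 6*√78/29647 ≈ 0.0017874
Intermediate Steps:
k(R) = R (k(R) = (R + R)/2 = (2*R)/2 = R)
t = 6*√78 (t = √2808 = 6*√78 ≈ 52.991)
t/(k(89) - 1*(-29558)) = (6*√78)/(89 - 1*(-29558)) = (6*√78)/(89 + 29558) = (6*√78)/29647 = (6*√78)*(1/29647) = 6*√78/29647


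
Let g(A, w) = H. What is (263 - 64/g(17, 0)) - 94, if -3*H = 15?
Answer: 909/5 ≈ 181.80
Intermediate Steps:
H = -5 (H = -1/3*15 = -5)
g(A, w) = -5
(263 - 64/g(17, 0)) - 94 = (263 - 64/(-5)) - 94 = (263 - 64*(-1/5)) - 94 = (263 + 64/5) - 94 = 1379/5 - 94 = 909/5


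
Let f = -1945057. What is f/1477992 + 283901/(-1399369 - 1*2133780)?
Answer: -7291779601285/5221965956808 ≈ -1.3964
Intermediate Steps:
f/1477992 + 283901/(-1399369 - 1*2133780) = -1945057/1477992 + 283901/(-1399369 - 1*2133780) = -1945057*1/1477992 + 283901/(-1399369 - 2133780) = -1945057/1477992 + 283901/(-3533149) = -1945057/1477992 + 283901*(-1/3533149) = -1945057/1477992 - 283901/3533149 = -7291779601285/5221965956808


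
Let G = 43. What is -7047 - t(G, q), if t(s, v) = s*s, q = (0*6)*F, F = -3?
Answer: -8896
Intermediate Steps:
q = 0 (q = (0*6)*(-3) = 0*(-3) = 0)
t(s, v) = s²
-7047 - t(G, q) = -7047 - 1*43² = -7047 - 1*1849 = -7047 - 1849 = -8896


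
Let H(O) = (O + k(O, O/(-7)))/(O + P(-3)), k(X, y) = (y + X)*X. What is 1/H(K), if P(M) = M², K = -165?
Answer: -364/54065 ≈ -0.0067326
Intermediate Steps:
k(X, y) = X*(X + y) (k(X, y) = (X + y)*X = X*(X + y))
H(O) = (O + 6*O²/7)/(9 + O) (H(O) = (O + O*(O + O/(-7)))/(O + (-3)²) = (O + O*(O + O*(-⅐)))/(O + 9) = (O + O*(O - O/7))/(9 + O) = (O + O*(6*O/7))/(9 + O) = (O + 6*O²/7)/(9 + O))
1/H(K) = 1/((⅐)*(-165)*(7 + 6*(-165))/(9 - 165)) = 1/((⅐)*(-165)*(7 - 990)/(-156)) = 1/((⅐)*(-165)*(-1/156)*(-983)) = 1/(-54065/364) = -364/54065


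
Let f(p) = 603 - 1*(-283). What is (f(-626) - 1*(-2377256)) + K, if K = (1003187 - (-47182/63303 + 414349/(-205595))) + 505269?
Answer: 3891019612002959/1001136945 ≈ 3.8866e+6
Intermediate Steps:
f(p) = 886 (f(p) = 603 + 283 = 886)
K = 1510173795346769/1001136945 (K = (1003187 - (-47182*1/63303 + 414349*(-1/205595))) + 505269 = (1003187 - (-47182/63303 - 31873/15815)) + 505269 = (1003187 - 1*(-2763839849/1001136945)) + 505269 = (1003187 + 2763839849/1001136945) + 505269 = 1004330332283564/1001136945 + 505269 = 1510173795346769/1001136945 ≈ 1.5085e+6)
(f(-626) - 1*(-2377256)) + K = (886 - 1*(-2377256)) + 1510173795346769/1001136945 = (886 + 2377256) + 1510173795346769/1001136945 = 2378142 + 1510173795346769/1001136945 = 3891019612002959/1001136945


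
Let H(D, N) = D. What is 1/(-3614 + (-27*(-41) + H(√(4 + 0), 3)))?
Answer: -1/2505 ≈ -0.00039920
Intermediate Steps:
1/(-3614 + (-27*(-41) + H(√(4 + 0), 3))) = 1/(-3614 + (-27*(-41) + √(4 + 0))) = 1/(-3614 + (1107 + √4)) = 1/(-3614 + (1107 + 2)) = 1/(-3614 + 1109) = 1/(-2505) = -1/2505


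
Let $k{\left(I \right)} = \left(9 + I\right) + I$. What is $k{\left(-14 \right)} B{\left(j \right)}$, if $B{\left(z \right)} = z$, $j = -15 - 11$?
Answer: $494$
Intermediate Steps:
$j = -26$ ($j = -15 - 11 = -26$)
$k{\left(I \right)} = 9 + 2 I$
$k{\left(-14 \right)} B{\left(j \right)} = \left(9 + 2 \left(-14\right)\right) \left(-26\right) = \left(9 - 28\right) \left(-26\right) = \left(-19\right) \left(-26\right) = 494$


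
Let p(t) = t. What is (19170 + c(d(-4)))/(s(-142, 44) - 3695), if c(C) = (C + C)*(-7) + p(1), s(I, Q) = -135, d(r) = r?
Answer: -19227/3830 ≈ -5.0201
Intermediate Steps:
c(C) = 1 - 14*C (c(C) = (C + C)*(-7) + 1 = (2*C)*(-7) + 1 = -14*C + 1 = 1 - 14*C)
(19170 + c(d(-4)))/(s(-142, 44) - 3695) = (19170 + (1 - 14*(-4)))/(-135 - 3695) = (19170 + (1 + 56))/(-3830) = (19170 + 57)*(-1/3830) = 19227*(-1/3830) = -19227/3830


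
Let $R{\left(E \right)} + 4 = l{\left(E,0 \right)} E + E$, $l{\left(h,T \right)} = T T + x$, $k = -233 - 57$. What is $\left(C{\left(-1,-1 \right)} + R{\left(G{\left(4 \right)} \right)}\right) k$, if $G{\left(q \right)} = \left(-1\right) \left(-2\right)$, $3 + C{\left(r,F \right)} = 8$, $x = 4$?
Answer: $-3190$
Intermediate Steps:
$C{\left(r,F \right)} = 5$ ($C{\left(r,F \right)} = -3 + 8 = 5$)
$G{\left(q \right)} = 2$
$k = -290$
$l{\left(h,T \right)} = 4 + T^{2}$ ($l{\left(h,T \right)} = T T + 4 = T^{2} + 4 = 4 + T^{2}$)
$R{\left(E \right)} = -4 + 5 E$ ($R{\left(E \right)} = -4 + \left(\left(4 + 0^{2}\right) E + E\right) = -4 + \left(\left(4 + 0\right) E + E\right) = -4 + \left(4 E + E\right) = -4 + 5 E$)
$\left(C{\left(-1,-1 \right)} + R{\left(G{\left(4 \right)} \right)}\right) k = \left(5 + \left(-4 + 5 \cdot 2\right)\right) \left(-290\right) = \left(5 + \left(-4 + 10\right)\right) \left(-290\right) = \left(5 + 6\right) \left(-290\right) = 11 \left(-290\right) = -3190$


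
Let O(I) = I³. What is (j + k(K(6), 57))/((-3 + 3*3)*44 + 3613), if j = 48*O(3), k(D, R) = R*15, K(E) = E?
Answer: 2151/3877 ≈ 0.55481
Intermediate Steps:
k(D, R) = 15*R
j = 1296 (j = 48*3³ = 48*27 = 1296)
(j + k(K(6), 57))/((-3 + 3*3)*44 + 3613) = (1296 + 15*57)/((-3 + 3*3)*44 + 3613) = (1296 + 855)/((-3 + 9)*44 + 3613) = 2151/(6*44 + 3613) = 2151/(264 + 3613) = 2151/3877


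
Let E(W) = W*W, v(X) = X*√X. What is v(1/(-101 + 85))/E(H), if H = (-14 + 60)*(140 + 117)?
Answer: -I/8944619776 ≈ -1.118e-10*I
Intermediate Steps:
H = 11822 (H = 46*257 = 11822)
v(X) = X^(3/2)
E(W) = W²
v(1/(-101 + 85))/E(H) = (1/(-101 + 85))^(3/2)/(11822²) = (1/(-16))^(3/2)/139759684 = (-1/16)^(3/2)*(1/139759684) = -I/64*(1/139759684) = -I/8944619776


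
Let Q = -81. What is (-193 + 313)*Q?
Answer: -9720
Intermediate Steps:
(-193 + 313)*Q = (-193 + 313)*(-81) = 120*(-81) = -9720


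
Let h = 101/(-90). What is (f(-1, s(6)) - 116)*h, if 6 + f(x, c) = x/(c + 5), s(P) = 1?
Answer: 74033/540 ≈ 137.10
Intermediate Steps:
h = -101/90 (h = 101*(-1/90) = -101/90 ≈ -1.1222)
f(x, c) = -6 + x/(5 + c) (f(x, c) = -6 + x/(c + 5) = -6 + x/(5 + c))
(f(-1, s(6)) - 116)*h = ((-30 - 1 - 6*1)/(5 + 1) - 116)*(-101/90) = ((-30 - 1 - 6)/6 - 116)*(-101/90) = ((⅙)*(-37) - 116)*(-101/90) = (-37/6 - 116)*(-101/90) = -733/6*(-101/90) = 74033/540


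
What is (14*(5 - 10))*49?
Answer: -3430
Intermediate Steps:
(14*(5 - 10))*49 = (14*(-5))*49 = -70*49 = -3430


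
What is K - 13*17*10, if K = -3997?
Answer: -6207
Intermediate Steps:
K - 13*17*10 = -3997 - 13*17*10 = -3997 - 221*10 = -3997 - 2210 = -6207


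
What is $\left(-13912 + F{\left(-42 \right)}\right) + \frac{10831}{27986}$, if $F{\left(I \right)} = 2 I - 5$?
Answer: $- \frac{391821155}{27986} \approx -14001.0$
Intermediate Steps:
$F{\left(I \right)} = -5 + 2 I$
$\left(-13912 + F{\left(-42 \right)}\right) + \frac{10831}{27986} = \left(-13912 + \left(-5 + 2 \left(-42\right)\right)\right) + \frac{10831}{27986} = \left(-13912 - 89\right) + 10831 \cdot \frac{1}{27986} = \left(-13912 - 89\right) + \frac{10831}{27986} = -14001 + \frac{10831}{27986} = - \frac{391821155}{27986}$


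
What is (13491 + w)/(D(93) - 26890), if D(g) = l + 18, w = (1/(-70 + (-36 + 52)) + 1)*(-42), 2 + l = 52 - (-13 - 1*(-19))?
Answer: -30262/60363 ≈ -0.50133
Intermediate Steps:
l = 44 (l = -2 + (52 - (-13 - 1*(-19))) = -2 + (52 - (-13 + 19)) = -2 + (52 - 1*6) = -2 + (52 - 6) = -2 + 46 = 44)
w = -371/9 (w = (1/(-70 + 16) + 1)*(-42) = (1/(-54) + 1)*(-42) = (-1/54 + 1)*(-42) = (53/54)*(-42) = -371/9 ≈ -41.222)
D(g) = 62 (D(g) = 44 + 18 = 62)
(13491 + w)/(D(93) - 26890) = (13491 - 371/9)/(62 - 26890) = (121048/9)/(-26828) = (121048/9)*(-1/26828) = -30262/60363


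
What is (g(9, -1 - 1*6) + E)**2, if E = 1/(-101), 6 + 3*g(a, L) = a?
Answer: 10000/10201 ≈ 0.98030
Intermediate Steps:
g(a, L) = -2 + a/3
E = -1/101 ≈ -0.0099010
(g(9, -1 - 1*6) + E)**2 = ((-2 + (1/3)*9) - 1/101)**2 = ((-2 + 3) - 1/101)**2 = (1 - 1/101)**2 = (100/101)**2 = 10000/10201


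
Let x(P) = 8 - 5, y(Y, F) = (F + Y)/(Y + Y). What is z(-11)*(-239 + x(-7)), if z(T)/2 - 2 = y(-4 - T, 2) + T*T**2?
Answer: 4388892/7 ≈ 6.2699e+5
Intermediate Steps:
y(Y, F) = (F + Y)/(2*Y) (y(Y, F) = (F + Y)/((2*Y)) = (F + Y)*(1/(2*Y)) = (F + Y)/(2*Y))
x(P) = 3
z(T) = 4 + 2*T**3 + (-2 - T)/(-4 - T) (z(T) = 4 + 2*((2 + (-4 - T))/(2*(-4 - T)) + T*T**2) = 4 + 2*((-2 - T)/(2*(-4 - T)) + T**3) = 4 + 2*(T**3 + (-2 - T)/(2*(-4 - T))) = 4 + (2*T**3 + (-2 - T)/(-4 - T)) = 4 + 2*T**3 + (-2 - T)/(-4 - T))
z(-11)*(-239 + x(-7)) = ((2 - 11 + 2*(2 + (-11)**3)*(4 - 11))/(4 - 11))*(-239 + 3) = ((2 - 11 + 2*(2 - 1331)*(-7))/(-7))*(-236) = -(2 - 11 + 2*(-1329)*(-7))/7*(-236) = -(2 - 11 + 18606)/7*(-236) = -1/7*18597*(-236) = -18597/7*(-236) = 4388892/7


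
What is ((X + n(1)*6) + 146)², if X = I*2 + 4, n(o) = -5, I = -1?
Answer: 13924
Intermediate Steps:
X = 2 (X = -1*2 + 4 = -2 + 4 = 2)
((X + n(1)*6) + 146)² = ((2 - 5*6) + 146)² = ((2 - 30) + 146)² = (-28 + 146)² = 118² = 13924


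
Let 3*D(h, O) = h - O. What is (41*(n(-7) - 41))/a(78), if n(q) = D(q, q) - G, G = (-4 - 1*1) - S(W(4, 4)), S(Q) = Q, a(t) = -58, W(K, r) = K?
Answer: 656/29 ≈ 22.621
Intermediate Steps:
D(h, O) = -O/3 + h/3 (D(h, O) = (h - O)/3 = -O/3 + h/3)
G = -9 (G = (-4 - 1*1) - 1*4 = (-4 - 1) - 4 = -5 - 4 = -9)
n(q) = 9 (n(q) = (-q/3 + q/3) - 1*(-9) = 0 + 9 = 9)
(41*(n(-7) - 41))/a(78) = (41*(9 - 41))/(-58) = (41*(-32))*(-1/58) = -1312*(-1/58) = 656/29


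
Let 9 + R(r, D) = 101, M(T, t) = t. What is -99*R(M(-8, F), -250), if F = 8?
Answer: -9108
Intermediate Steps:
R(r, D) = 92 (R(r, D) = -9 + 101 = 92)
-99*R(M(-8, F), -250) = -99*92 = -9108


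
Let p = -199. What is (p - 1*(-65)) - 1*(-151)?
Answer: 17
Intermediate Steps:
(p - 1*(-65)) - 1*(-151) = (-199 - 1*(-65)) - 1*(-151) = (-199 + 65) + 151 = -134 + 151 = 17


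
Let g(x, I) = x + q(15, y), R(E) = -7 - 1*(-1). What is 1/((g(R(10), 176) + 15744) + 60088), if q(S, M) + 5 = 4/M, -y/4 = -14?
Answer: 14/1061495 ≈ 1.3189e-5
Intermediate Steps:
y = 56 (y = -4*(-14) = 56)
R(E) = -6 (R(E) = -7 + 1 = -6)
q(S, M) = -5 + 4/M
g(x, I) = -69/14 + x (g(x, I) = x + (-5 + 4/56) = x + (-5 + 4*(1/56)) = x + (-5 + 1/14) = x - 69/14 = -69/14 + x)
1/((g(R(10), 176) + 15744) + 60088) = 1/(((-69/14 - 6) + 15744) + 60088) = 1/((-153/14 + 15744) + 60088) = 1/(220263/14 + 60088) = 1/(1061495/14) = 14/1061495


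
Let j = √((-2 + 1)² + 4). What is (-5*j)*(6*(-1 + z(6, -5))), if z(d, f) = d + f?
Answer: 0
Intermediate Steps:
j = √5 (j = √((-1)² + 4) = √(1 + 4) = √5 ≈ 2.2361)
(-5*j)*(6*(-1 + z(6, -5))) = (-5*√5)*(6*(-1 + (6 - 5))) = (-5*√5)*(6*(-1 + 1)) = (-5*√5)*(6*0) = -5*√5*0 = 0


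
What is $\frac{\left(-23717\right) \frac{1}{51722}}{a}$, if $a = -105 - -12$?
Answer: $\frac{23717}{4810146} \approx 0.0049306$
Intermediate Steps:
$a = -93$ ($a = -105 + 12 = -93$)
$\frac{\left(-23717\right) \frac{1}{51722}}{a} = \frac{\left(-23717\right) \frac{1}{51722}}{-93} = \left(-23717\right) \frac{1}{51722} \left(- \frac{1}{93}\right) = \left(- \frac{23717}{51722}\right) \left(- \frac{1}{93}\right) = \frac{23717}{4810146}$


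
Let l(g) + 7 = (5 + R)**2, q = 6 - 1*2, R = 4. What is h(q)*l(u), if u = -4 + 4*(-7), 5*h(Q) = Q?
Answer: 296/5 ≈ 59.200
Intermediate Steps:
q = 4 (q = 6 - 2 = 4)
h(Q) = Q/5
u = -32 (u = -4 - 28 = -32)
l(g) = 74 (l(g) = -7 + (5 + 4)**2 = -7 + 9**2 = -7 + 81 = 74)
h(q)*l(u) = ((1/5)*4)*74 = (4/5)*74 = 296/5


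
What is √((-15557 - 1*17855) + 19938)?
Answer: I*√13474 ≈ 116.08*I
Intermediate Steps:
√((-15557 - 1*17855) + 19938) = √((-15557 - 17855) + 19938) = √(-33412 + 19938) = √(-13474) = I*√13474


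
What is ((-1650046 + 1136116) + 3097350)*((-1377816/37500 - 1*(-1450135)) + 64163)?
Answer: 2444983012351488/625 ≈ 3.9120e+12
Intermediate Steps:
((-1650046 + 1136116) + 3097350)*((-1377816/37500 - 1*(-1450135)) + 64163) = (-513930 + 3097350)*((-1377816*1/37500 + 1450135) + 64163) = 2583420*((-114818/3125 + 1450135) + 64163) = 2583420*(4531557057/3125 + 64163) = 2583420*(4732066432/3125) = 2444983012351488/625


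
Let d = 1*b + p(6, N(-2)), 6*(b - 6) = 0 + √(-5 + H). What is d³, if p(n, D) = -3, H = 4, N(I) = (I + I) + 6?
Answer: (18 + I)³/216 ≈ 26.75 + 4.4954*I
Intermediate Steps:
N(I) = 6 + 2*I (N(I) = 2*I + 6 = 6 + 2*I)
b = 6 + I/6 (b = 6 + (0 + √(-5 + 4))/6 = 6 + (0 + √(-1))/6 = 6 + (0 + I)/6 = 6 + I/6 ≈ 6.0 + 0.16667*I)
d = 3 + I/6 (d = 1*(6 + I/6) - 3 = (6 + I/6) - 3 = 3 + I/6 ≈ 3.0 + 0.16667*I)
d³ = (3 + I/6)³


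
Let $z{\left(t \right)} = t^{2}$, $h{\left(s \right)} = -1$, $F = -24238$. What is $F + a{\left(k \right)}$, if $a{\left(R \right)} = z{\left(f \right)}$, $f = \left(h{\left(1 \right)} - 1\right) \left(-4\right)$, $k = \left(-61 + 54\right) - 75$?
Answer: $-24174$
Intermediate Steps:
$k = -82$ ($k = -7 - 75 = -82$)
$f = 8$ ($f = \left(-1 - 1\right) \left(-4\right) = \left(-2\right) \left(-4\right) = 8$)
$a{\left(R \right)} = 64$ ($a{\left(R \right)} = 8^{2} = 64$)
$F + a{\left(k \right)} = -24238 + 64 = -24174$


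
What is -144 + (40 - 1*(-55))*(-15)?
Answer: -1569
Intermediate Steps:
-144 + (40 - 1*(-55))*(-15) = -144 + (40 + 55)*(-15) = -144 + 95*(-15) = -144 - 1425 = -1569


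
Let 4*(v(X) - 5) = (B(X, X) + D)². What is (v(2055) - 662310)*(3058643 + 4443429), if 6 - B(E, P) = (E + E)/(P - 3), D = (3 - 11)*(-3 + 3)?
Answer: -290575409807404769/58482 ≈ -4.9686e+12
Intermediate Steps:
D = 0 (D = -8*0 = 0)
B(E, P) = 6 - 2*E/(-3 + P) (B(E, P) = 6 - (E + E)/(P - 3) = 6 - 2*E/(-3 + P))
v(X) = 5 + (-9 + 2*X)²/(-3 + X)² (v(X) = 5 + (2*(-9 - X + 3*X)/(-3 + X) + 0)²/4 = 5 + (2*(-9 + 2*X)/(-3 + X) + 0)²/4 = 5 + (2*(-9 + 2*X)/(-3 + X))²/4 = 5 + (4*(-9 + 2*X)²/(-3 + X)²)/4 = 5 + (-9 + 2*X)²/(-3 + X)²)
(v(2055) - 662310)*(3058643 + 4443429) = ((5 + (-9 + 2*2055)²/(-3 + 2055)²) - 662310)*(3058643 + 4443429) = ((5 + (-9 + 4110)²/2052²) - 662310)*7502072 = ((5 + 4101²*(1/4210704)) - 662310)*7502072 = ((5 + 16818201*(1/4210704)) - 662310)*7502072 = ((5 + 1868689/467856) - 662310)*7502072 = (4207969/467856 - 662310)*7502072 = -309861499391/467856*7502072 = -290575409807404769/58482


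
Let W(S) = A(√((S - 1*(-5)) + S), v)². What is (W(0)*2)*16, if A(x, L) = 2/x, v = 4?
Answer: 128/5 ≈ 25.600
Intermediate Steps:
W(S) = 4/(5 + 2*S) (W(S) = (2/(√((S - 1*(-5)) + S)))² = (2/(√((S + 5) + S)))² = (2/(√((5 + S) + S)))² = (2/(√(5 + 2*S)))² = (2/√(5 + 2*S))² = 4/(5 + 2*S))
(W(0)*2)*16 = ((4/(5 + 2*0))*2)*16 = ((4/(5 + 0))*2)*16 = ((4/5)*2)*16 = ((4*(⅕))*2)*16 = ((⅘)*2)*16 = (8/5)*16 = 128/5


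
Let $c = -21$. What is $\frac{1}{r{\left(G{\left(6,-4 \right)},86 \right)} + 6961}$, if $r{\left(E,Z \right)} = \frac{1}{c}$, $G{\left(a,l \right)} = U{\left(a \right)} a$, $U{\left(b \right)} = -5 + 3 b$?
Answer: $\frac{21}{146180} \approx 0.00014366$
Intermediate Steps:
$G{\left(a,l \right)} = a \left(-5 + 3 a\right)$ ($G{\left(a,l \right)} = \left(-5 + 3 a\right) a = a \left(-5 + 3 a\right)$)
$r{\left(E,Z \right)} = - \frac{1}{21}$ ($r{\left(E,Z \right)} = \frac{1}{-21} = - \frac{1}{21}$)
$\frac{1}{r{\left(G{\left(6,-4 \right)},86 \right)} + 6961} = \frac{1}{- \frac{1}{21} + 6961} = \frac{1}{\frac{146180}{21}} = \frac{21}{146180}$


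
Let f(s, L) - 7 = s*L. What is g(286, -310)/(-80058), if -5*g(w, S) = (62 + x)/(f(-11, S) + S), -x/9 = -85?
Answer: 827/1243701030 ≈ 6.6495e-7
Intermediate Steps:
x = 765 (x = -9*(-85) = 765)
f(s, L) = 7 + L*s (f(s, L) = 7 + s*L = 7 + L*s)
g(w, S) = -827/(5*(7 - 10*S)) (g(w, S) = -(62 + 765)/(5*((7 + S*(-11)) + S)) = -827/(5*((7 - 11*S) + S)) = -827/(5*(7 - 10*S)))
g(286, -310)/(-80058) = (827/(5*(-7 + 10*(-310))))/(-80058) = (827/(5*(-7 - 3100)))*(-1/80058) = ((827/5)/(-3107))*(-1/80058) = ((827/5)*(-1/3107))*(-1/80058) = -827/15535*(-1/80058) = 827/1243701030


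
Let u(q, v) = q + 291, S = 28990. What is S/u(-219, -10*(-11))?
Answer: 14495/36 ≈ 402.64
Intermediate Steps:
u(q, v) = 291 + q
S/u(-219, -10*(-11)) = 28990/(291 - 219) = 28990/72 = 28990*(1/72) = 14495/36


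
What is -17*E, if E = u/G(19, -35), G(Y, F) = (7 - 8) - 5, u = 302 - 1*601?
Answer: -5083/6 ≈ -847.17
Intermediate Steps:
u = -299 (u = 302 - 601 = -299)
G(Y, F) = -6 (G(Y, F) = -1 - 5 = -6)
E = 299/6 (E = -299/(-6) = -299*(-⅙) = 299/6 ≈ 49.833)
-17*E = -17*299/6 = -5083/6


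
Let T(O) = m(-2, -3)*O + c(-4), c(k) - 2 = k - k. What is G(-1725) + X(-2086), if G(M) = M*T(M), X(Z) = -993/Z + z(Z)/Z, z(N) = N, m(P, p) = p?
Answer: -18628654871/2086 ≈ -8.9303e+6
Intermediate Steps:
c(k) = 2 (c(k) = 2 + (k - k) = 2 + 0 = 2)
T(O) = 2 - 3*O (T(O) = -3*O + 2 = 2 - 3*O)
X(Z) = 1 - 993/Z (X(Z) = -993/Z + Z/Z = -993/Z + 1 = 1 - 993/Z)
G(M) = M*(2 - 3*M)
G(-1725) + X(-2086) = -1725*(2 - 3*(-1725)) + (-993 - 2086)/(-2086) = -1725*(2 + 5175) - 1/2086*(-3079) = -1725*5177 + 3079/2086 = -8930325 + 3079/2086 = -18628654871/2086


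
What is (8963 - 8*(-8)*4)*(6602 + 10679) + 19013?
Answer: 159332552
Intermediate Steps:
(8963 - 8*(-8)*4)*(6602 + 10679) + 19013 = (8963 + 64*4)*17281 + 19013 = (8963 + 256)*17281 + 19013 = 9219*17281 + 19013 = 159313539 + 19013 = 159332552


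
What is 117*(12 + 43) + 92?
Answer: 6527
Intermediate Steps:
117*(12 + 43) + 92 = 117*55 + 92 = 6435 + 92 = 6527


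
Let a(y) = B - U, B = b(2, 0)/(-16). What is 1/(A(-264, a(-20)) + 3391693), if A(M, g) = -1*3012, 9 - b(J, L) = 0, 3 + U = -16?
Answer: 1/3388681 ≈ 2.9510e-7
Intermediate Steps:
U = -19 (U = -3 - 16 = -19)
b(J, L) = 9 (b(J, L) = 9 - 1*0 = 9 + 0 = 9)
B = -9/16 (B = 9/(-16) = 9*(-1/16) = -9/16 ≈ -0.56250)
a(y) = 295/16 (a(y) = -9/16 - 1*(-19) = -9/16 + 19 = 295/16)
A(M, g) = -3012
1/(A(-264, a(-20)) + 3391693) = 1/(-3012 + 3391693) = 1/3388681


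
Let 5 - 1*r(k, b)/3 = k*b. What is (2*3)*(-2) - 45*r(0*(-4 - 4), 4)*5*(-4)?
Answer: 13488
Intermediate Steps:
r(k, b) = 15 - 3*b*k (r(k, b) = 15 - 3*k*b = 15 - 3*b*k)
(2*3)*(-2) - 45*r(0*(-4 - 4), 4)*5*(-4) = (2*3)*(-2) - 45*(15 - 3*4*0*(-4 - 4))*5*(-4) = 6*(-2) - 45*(15 - 3*4*0*(-8))*5*(-4) = -12 - 45*(15 - 3*4*0)*5*(-4) = -12 - 45*(15 + 0)*5*(-4) = -12 - 45*15*5*(-4) = -12 - 3375*(-4) = -12 - 45*(-300) = -12 + 13500 = 13488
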